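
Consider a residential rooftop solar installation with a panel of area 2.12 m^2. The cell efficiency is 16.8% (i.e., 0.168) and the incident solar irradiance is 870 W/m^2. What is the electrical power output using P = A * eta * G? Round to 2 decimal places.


Use the solar power formula P = A * eta * G.
Given: A = 2.12 m^2, eta = 0.168, G = 870 W/m^2
P = 2.12 * 0.168 * 870
P = 309.86 W

309.86


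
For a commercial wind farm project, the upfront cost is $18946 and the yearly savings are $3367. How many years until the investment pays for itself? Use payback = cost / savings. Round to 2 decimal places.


Simple payback period = initial cost / annual savings
Payback = 18946 / 3367
Payback = 5.63 years

5.63


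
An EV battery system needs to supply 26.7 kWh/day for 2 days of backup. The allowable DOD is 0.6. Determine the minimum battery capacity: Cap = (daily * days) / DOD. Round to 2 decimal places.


Total energy needed = daily * days = 26.7 * 2 = 53.4 kWh
Account for depth of discharge:
  Cap = total_energy / DOD = 53.4 / 0.6
  Cap = 89.00 kWh

89.00


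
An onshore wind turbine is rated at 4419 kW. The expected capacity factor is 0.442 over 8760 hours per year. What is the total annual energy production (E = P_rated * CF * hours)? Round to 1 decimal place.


Annual energy = rated_kW * capacity_factor * hours_per_year
Given: P_rated = 4419 kW, CF = 0.442, hours = 8760
E = 4419 * 0.442 * 8760
E = 17110014.5 kWh

17110014.5


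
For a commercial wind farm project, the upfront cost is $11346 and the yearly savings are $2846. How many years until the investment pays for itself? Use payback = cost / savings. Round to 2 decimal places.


Simple payback period = initial cost / annual savings
Payback = 11346 / 2846
Payback = 3.99 years

3.99


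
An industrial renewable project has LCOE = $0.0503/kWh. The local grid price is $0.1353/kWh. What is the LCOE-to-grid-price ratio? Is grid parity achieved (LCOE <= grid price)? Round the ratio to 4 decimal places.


Compare LCOE to grid price:
  LCOE = $0.0503/kWh, Grid price = $0.1353/kWh
  Ratio = LCOE / grid_price = 0.0503 / 0.1353 = 0.3718
  Grid parity achieved (ratio <= 1)? yes

0.3718


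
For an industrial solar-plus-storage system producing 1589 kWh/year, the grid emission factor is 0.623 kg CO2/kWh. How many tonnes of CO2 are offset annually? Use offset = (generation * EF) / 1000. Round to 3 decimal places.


CO2 offset in kg = generation * emission_factor
CO2 offset = 1589 * 0.623 = 989.95 kg
Convert to tonnes:
  CO2 offset = 989.95 / 1000 = 0.990 tonnes

0.990


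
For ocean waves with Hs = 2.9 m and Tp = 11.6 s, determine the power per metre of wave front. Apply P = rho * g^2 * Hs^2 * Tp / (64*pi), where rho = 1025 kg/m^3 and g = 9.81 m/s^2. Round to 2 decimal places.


Apply wave power formula:
  g^2 = 9.81^2 = 96.2361
  Hs^2 = 2.9^2 = 8.41
  Numerator = rho * g^2 * Hs^2 * Tp = 1025 * 96.2361 * 8.41 * 11.6 = 9623119.2
  Denominator = 64 * pi = 201.0619
  P = 9623119.2 / 201.0619 = 47861.47 W/m

47861.47


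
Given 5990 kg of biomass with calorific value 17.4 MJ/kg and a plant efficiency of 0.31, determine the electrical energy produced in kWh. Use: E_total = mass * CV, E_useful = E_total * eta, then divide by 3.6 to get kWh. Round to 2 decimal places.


Total energy = mass * CV = 5990 * 17.4 = 104226.0 MJ
Useful energy = total * eta = 104226.0 * 0.31 = 32310.06 MJ
Convert to kWh: 32310.06 / 3.6
Useful energy = 8975.02 kWh

8975.02


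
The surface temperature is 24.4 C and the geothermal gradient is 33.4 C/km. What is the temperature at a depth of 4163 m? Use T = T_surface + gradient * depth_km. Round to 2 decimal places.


Convert depth to km: 4163 / 1000 = 4.163 km
Temperature increase = gradient * depth_km = 33.4 * 4.163 = 139.04 C
Temperature at depth = T_surface + delta_T = 24.4 + 139.04
T = 163.44 C

163.44


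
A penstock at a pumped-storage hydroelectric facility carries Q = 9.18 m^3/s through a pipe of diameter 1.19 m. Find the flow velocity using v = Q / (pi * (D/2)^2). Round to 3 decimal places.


Compute pipe cross-sectional area:
  A = pi * (D/2)^2 = pi * (1.19/2)^2 = 1.1122 m^2
Calculate velocity:
  v = Q / A = 9.18 / 1.1122
  v = 8.254 m/s

8.254


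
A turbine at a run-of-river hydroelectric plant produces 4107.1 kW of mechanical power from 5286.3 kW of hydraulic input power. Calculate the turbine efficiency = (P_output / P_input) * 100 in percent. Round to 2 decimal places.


Turbine efficiency = (output power / input power) * 100
eta = (4107.1 / 5286.3) * 100
eta = 77.69%

77.69


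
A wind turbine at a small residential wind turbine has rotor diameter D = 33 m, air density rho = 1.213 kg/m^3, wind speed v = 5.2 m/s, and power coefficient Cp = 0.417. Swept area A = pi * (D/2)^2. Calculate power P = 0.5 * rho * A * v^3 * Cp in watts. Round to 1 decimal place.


Step 1 -- Compute swept area:
  A = pi * (D/2)^2 = pi * (33/2)^2 = 855.3 m^2
Step 2 -- Apply wind power equation:
  P = 0.5 * rho * A * v^3 * Cp
  v^3 = 5.2^3 = 140.608
  P = 0.5 * 1.213 * 855.3 * 140.608 * 0.417
  P = 30415.5 W

30415.5


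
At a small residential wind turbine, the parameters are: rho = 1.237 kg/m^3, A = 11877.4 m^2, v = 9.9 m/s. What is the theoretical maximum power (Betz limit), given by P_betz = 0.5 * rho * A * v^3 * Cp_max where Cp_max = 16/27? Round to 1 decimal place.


The Betz coefficient Cp_max = 16/27 = 0.5926
v^3 = 9.9^3 = 970.299
P_betz = 0.5 * rho * A * v^3 * Cp_max
P_betz = 0.5 * 1.237 * 11877.4 * 970.299 * 0.5926
P_betz = 4223990.1 W

4223990.1


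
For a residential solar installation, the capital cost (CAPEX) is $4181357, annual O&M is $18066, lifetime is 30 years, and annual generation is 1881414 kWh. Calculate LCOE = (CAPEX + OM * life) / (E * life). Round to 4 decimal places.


Total cost = CAPEX + OM * lifetime = 4181357 + 18066 * 30 = 4181357 + 541980 = 4723337
Total generation = annual * lifetime = 1881414 * 30 = 56442420 kWh
LCOE = 4723337 / 56442420
LCOE = 0.0837 $/kWh

0.0837


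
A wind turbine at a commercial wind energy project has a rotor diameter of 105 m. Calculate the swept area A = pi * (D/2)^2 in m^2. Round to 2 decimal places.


Compute the rotor radius:
  r = D / 2 = 105 / 2 = 52.5 m
Calculate swept area:
  A = pi * r^2 = pi * 52.5^2
  A = 8659.01 m^2

8659.01


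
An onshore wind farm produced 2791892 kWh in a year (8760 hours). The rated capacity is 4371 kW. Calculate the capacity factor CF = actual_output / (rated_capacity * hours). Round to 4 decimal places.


Capacity factor = actual output / maximum possible output
Maximum possible = rated * hours = 4371 * 8760 = 38289960 kWh
CF = 2791892 / 38289960
CF = 0.0729

0.0729


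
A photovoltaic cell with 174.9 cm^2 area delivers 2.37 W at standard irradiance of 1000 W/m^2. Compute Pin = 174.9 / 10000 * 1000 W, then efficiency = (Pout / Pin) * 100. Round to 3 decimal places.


First compute the input power:
  Pin = area_cm2 / 10000 * G = 174.9 / 10000 * 1000 = 17.49 W
Then compute efficiency:
  Efficiency = (Pout / Pin) * 100 = (2.37 / 17.49) * 100
  Efficiency = 13.551%

13.551


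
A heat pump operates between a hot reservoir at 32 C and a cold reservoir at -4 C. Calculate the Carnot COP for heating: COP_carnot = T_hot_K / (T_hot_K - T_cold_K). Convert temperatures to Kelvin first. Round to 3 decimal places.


Convert to Kelvin:
  T_hot = 32 + 273.15 = 305.15 K
  T_cold = -4 + 273.15 = 269.15 K
Apply Carnot COP formula:
  COP = T_hot_K / (T_hot_K - T_cold_K) = 305.15 / 36.0
  COP = 8.476

8.476


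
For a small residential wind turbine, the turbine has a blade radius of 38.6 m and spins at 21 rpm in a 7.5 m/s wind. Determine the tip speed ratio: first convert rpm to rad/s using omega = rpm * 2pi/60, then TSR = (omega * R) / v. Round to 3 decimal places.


Convert rotational speed to rad/s:
  omega = 21 * 2 * pi / 60 = 2.1991 rad/s
Compute tip speed:
  v_tip = omega * R = 2.1991 * 38.6 = 84.886 m/s
Tip speed ratio:
  TSR = v_tip / v_wind = 84.886 / 7.5 = 11.318

11.318


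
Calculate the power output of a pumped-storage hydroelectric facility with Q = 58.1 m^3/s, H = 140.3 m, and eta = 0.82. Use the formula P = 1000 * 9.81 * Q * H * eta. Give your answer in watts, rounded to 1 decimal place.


Apply the hydropower formula P = rho * g * Q * H * eta
rho * g = 1000 * 9.81 = 9810.0
P = 9810.0 * 58.1 * 140.3 * 0.82
P = 65571733.2 W

65571733.2


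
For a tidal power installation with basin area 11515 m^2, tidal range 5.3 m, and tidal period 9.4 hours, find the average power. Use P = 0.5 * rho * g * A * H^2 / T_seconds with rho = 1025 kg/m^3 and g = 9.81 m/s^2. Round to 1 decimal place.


Convert period to seconds: T = 9.4 * 3600 = 33840.0 s
H^2 = 5.3^2 = 28.09
P = 0.5 * rho * g * A * H^2 / T
P = 0.5 * 1025 * 9.81 * 11515 * 28.09 / 33840.0
P = 48056.1 W

48056.1


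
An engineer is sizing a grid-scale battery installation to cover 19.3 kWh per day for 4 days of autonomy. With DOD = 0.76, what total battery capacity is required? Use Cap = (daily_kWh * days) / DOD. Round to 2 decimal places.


Total energy needed = daily * days = 19.3 * 4 = 77.2 kWh
Account for depth of discharge:
  Cap = total_energy / DOD = 77.2 / 0.76
  Cap = 101.58 kWh

101.58


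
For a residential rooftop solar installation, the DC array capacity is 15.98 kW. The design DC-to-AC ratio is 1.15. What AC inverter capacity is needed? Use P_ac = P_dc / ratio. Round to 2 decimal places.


The inverter AC capacity is determined by the DC/AC ratio.
Given: P_dc = 15.98 kW, DC/AC ratio = 1.15
P_ac = P_dc / ratio = 15.98 / 1.15
P_ac = 13.90 kW

13.90


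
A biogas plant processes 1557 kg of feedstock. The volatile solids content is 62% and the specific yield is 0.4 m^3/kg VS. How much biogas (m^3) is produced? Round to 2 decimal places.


Compute volatile solids:
  VS = mass * VS_fraction = 1557 * 0.62 = 965.34 kg
Calculate biogas volume:
  Biogas = VS * specific_yield = 965.34 * 0.4
  Biogas = 386.14 m^3

386.14


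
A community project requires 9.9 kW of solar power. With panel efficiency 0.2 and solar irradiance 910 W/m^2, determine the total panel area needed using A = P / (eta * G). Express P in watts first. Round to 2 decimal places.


Convert target power to watts: P = 9.9 * 1000 = 9900.0 W
Compute denominator: eta * G = 0.2 * 910 = 182.0
Required area A = P / (eta * G) = 9900.0 / 182.0
A = 54.40 m^2

54.40


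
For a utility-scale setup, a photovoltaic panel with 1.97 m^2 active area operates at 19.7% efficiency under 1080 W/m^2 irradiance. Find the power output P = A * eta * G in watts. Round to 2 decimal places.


Use the solar power formula P = A * eta * G.
Given: A = 1.97 m^2, eta = 0.197, G = 1080 W/m^2
P = 1.97 * 0.197 * 1080
P = 419.14 W

419.14


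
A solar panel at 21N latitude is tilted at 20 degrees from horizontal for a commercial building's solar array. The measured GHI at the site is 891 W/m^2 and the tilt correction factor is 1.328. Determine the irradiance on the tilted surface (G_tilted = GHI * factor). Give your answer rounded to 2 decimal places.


Identify the given values:
  GHI = 891 W/m^2, tilt correction factor = 1.328
Apply the formula G_tilted = GHI * factor:
  G_tilted = 891 * 1.328
  G_tilted = 1183.25 W/m^2

1183.25


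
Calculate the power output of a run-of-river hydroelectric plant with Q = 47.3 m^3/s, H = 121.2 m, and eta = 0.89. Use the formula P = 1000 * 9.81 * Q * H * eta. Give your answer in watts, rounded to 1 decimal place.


Apply the hydropower formula P = rho * g * Q * H * eta
rho * g = 1000 * 9.81 = 9810.0
P = 9810.0 * 47.3 * 121.2 * 0.89
P = 50052154.3 W

50052154.3


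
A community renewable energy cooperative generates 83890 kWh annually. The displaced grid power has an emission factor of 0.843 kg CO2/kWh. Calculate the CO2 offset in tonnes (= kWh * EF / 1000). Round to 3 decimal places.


CO2 offset in kg = generation * emission_factor
CO2 offset = 83890 * 0.843 = 70719.27 kg
Convert to tonnes:
  CO2 offset = 70719.27 / 1000 = 70.719 tonnes

70.719


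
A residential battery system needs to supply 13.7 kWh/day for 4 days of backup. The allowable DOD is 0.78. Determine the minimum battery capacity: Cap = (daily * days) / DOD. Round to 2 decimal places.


Total energy needed = daily * days = 13.7 * 4 = 54.8 kWh
Account for depth of discharge:
  Cap = total_energy / DOD = 54.8 / 0.78
  Cap = 70.26 kWh

70.26


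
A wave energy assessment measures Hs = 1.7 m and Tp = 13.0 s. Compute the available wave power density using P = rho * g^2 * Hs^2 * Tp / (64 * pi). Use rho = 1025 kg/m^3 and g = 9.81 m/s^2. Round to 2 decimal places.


Apply wave power formula:
  g^2 = 9.81^2 = 96.2361
  Hs^2 = 1.7^2 = 2.89
  Numerator = rho * g^2 * Hs^2 * Tp = 1025 * 96.2361 * 2.89 * 13.0 = 3705980.03
  Denominator = 64 * pi = 201.0619
  P = 3705980.03 / 201.0619 = 18432.03 W/m

18432.03


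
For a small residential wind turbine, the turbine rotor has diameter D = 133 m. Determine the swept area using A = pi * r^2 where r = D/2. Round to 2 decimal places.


Compute the rotor radius:
  r = D / 2 = 133 / 2 = 66.5 m
Calculate swept area:
  A = pi * r^2 = pi * 66.5^2
  A = 13892.91 m^2

13892.91


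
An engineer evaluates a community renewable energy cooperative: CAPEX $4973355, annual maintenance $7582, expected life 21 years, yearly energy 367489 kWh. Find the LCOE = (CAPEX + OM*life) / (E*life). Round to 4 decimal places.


Total cost = CAPEX + OM * lifetime = 4973355 + 7582 * 21 = 4973355 + 159222 = 5132577
Total generation = annual * lifetime = 367489 * 21 = 7717269 kWh
LCOE = 5132577 / 7717269
LCOE = 0.6651 $/kWh

0.6651


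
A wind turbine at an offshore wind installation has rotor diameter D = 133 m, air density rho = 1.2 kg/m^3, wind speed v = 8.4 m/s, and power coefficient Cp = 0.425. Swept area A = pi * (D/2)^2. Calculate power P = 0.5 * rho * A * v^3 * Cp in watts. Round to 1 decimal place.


Step 1 -- Compute swept area:
  A = pi * (D/2)^2 = pi * (133/2)^2 = 13892.91 m^2
Step 2 -- Apply wind power equation:
  P = 0.5 * rho * A * v^3 * Cp
  v^3 = 8.4^3 = 592.704
  P = 0.5 * 1.2 * 13892.91 * 592.704 * 0.425
  P = 2099767.5 W

2099767.5


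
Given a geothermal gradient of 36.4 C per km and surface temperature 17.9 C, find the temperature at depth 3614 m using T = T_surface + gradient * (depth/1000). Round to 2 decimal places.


Convert depth to km: 3614 / 1000 = 3.614 km
Temperature increase = gradient * depth_km = 36.4 * 3.614 = 131.55 C
Temperature at depth = T_surface + delta_T = 17.9 + 131.55
T = 149.45 C

149.45


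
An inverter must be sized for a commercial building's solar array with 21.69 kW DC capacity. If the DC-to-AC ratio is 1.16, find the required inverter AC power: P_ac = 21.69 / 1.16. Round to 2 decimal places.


The inverter AC capacity is determined by the DC/AC ratio.
Given: P_dc = 21.69 kW, DC/AC ratio = 1.16
P_ac = P_dc / ratio = 21.69 / 1.16
P_ac = 18.70 kW

18.70


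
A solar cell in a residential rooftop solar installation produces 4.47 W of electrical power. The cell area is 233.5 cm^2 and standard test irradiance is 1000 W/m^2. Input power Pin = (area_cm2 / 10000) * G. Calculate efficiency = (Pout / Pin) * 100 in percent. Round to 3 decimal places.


First compute the input power:
  Pin = area_cm2 / 10000 * G = 233.5 / 10000 * 1000 = 23.35 W
Then compute efficiency:
  Efficiency = (Pout / Pin) * 100 = (4.47 / 23.35) * 100
  Efficiency = 19.143%

19.143


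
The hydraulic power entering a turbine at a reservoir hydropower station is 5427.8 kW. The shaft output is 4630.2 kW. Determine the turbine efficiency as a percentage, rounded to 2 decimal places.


Turbine efficiency = (output power / input power) * 100
eta = (4630.2 / 5427.8) * 100
eta = 85.31%

85.31


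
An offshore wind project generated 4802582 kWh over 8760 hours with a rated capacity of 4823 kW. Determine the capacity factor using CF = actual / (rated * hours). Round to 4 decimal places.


Capacity factor = actual output / maximum possible output
Maximum possible = rated * hours = 4823 * 8760 = 42249480 kWh
CF = 4802582 / 42249480
CF = 0.1137

0.1137


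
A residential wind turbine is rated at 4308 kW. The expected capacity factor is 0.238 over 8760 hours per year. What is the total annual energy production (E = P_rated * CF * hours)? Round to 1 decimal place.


Annual energy = rated_kW * capacity_factor * hours_per_year
Given: P_rated = 4308 kW, CF = 0.238, hours = 8760
E = 4308 * 0.238 * 8760
E = 8981663.0 kWh

8981663.0


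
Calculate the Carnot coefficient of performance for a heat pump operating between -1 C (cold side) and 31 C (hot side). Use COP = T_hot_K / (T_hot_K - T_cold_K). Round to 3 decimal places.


Convert to Kelvin:
  T_hot = 31 + 273.15 = 304.15 K
  T_cold = -1 + 273.15 = 272.15 K
Apply Carnot COP formula:
  COP = T_hot_K / (T_hot_K - T_cold_K) = 304.15 / 32.0
  COP = 9.505

9.505


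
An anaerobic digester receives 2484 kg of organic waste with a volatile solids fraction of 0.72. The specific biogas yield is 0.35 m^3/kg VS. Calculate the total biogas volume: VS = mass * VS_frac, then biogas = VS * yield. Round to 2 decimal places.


Compute volatile solids:
  VS = mass * VS_fraction = 2484 * 0.72 = 1788.48 kg
Calculate biogas volume:
  Biogas = VS * specific_yield = 1788.48 * 0.35
  Biogas = 625.97 m^3

625.97


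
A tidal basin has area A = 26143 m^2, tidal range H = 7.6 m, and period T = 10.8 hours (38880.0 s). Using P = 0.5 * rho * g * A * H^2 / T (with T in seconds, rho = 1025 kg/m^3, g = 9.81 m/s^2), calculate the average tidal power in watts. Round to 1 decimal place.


Convert period to seconds: T = 10.8 * 3600 = 38880.0 s
H^2 = 7.6^2 = 57.76
P = 0.5 * rho * g * A * H^2 / T
P = 0.5 * 1025 * 9.81 * 26143 * 57.76 / 38880.0
P = 195262.7 W

195262.7


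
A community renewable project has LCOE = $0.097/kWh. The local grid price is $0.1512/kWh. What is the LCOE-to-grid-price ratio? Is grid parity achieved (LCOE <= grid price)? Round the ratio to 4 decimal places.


Compare LCOE to grid price:
  LCOE = $0.097/kWh, Grid price = $0.1512/kWh
  Ratio = LCOE / grid_price = 0.097 / 0.1512 = 0.6415
  Grid parity achieved (ratio <= 1)? yes

0.6415


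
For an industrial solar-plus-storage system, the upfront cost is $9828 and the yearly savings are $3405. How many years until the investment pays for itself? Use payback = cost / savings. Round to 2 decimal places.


Simple payback period = initial cost / annual savings
Payback = 9828 / 3405
Payback = 2.89 years

2.89


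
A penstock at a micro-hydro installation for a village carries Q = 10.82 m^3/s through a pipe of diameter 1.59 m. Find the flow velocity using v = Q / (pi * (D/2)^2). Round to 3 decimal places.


Compute pipe cross-sectional area:
  A = pi * (D/2)^2 = pi * (1.59/2)^2 = 1.9856 m^2
Calculate velocity:
  v = Q / A = 10.82 / 1.9856
  v = 5.449 m/s

5.449


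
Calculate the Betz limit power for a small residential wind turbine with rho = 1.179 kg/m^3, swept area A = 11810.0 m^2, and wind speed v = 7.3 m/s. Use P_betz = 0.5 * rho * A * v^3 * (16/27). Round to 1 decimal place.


The Betz coefficient Cp_max = 16/27 = 0.5926
v^3 = 7.3^3 = 389.017
P_betz = 0.5 * rho * A * v^3 * Cp_max
P_betz = 0.5 * 1.179 * 11810.0 * 389.017 * 0.5926
P_betz = 1604938.9 W

1604938.9


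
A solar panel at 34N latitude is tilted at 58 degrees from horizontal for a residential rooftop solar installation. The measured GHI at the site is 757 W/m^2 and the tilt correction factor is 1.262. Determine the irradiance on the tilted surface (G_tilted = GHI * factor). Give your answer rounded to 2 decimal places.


Identify the given values:
  GHI = 757 W/m^2, tilt correction factor = 1.262
Apply the formula G_tilted = GHI * factor:
  G_tilted = 757 * 1.262
  G_tilted = 955.33 W/m^2

955.33


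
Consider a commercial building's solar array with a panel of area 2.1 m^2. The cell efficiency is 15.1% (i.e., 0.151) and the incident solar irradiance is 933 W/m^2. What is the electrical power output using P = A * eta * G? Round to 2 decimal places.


Use the solar power formula P = A * eta * G.
Given: A = 2.1 m^2, eta = 0.151, G = 933 W/m^2
P = 2.1 * 0.151 * 933
P = 295.85 W

295.85


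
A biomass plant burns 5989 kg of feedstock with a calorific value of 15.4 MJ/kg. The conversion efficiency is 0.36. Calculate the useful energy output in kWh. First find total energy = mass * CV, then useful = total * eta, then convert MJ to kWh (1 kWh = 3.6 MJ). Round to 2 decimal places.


Total energy = mass * CV = 5989 * 15.4 = 92230.6 MJ
Useful energy = total * eta = 92230.6 * 0.36 = 33203.02 MJ
Convert to kWh: 33203.02 / 3.6
Useful energy = 9223.06 kWh

9223.06


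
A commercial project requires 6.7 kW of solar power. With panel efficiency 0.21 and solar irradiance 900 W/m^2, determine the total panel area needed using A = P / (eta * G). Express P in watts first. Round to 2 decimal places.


Convert target power to watts: P = 6.7 * 1000 = 6700.0 W
Compute denominator: eta * G = 0.21 * 900 = 189.0
Required area A = P / (eta * G) = 6700.0 / 189.0
A = 35.45 m^2

35.45


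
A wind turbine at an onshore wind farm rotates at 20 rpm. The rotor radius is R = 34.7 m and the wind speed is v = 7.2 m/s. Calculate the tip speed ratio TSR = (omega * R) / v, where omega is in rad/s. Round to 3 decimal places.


Convert rotational speed to rad/s:
  omega = 20 * 2 * pi / 60 = 2.0944 rad/s
Compute tip speed:
  v_tip = omega * R = 2.0944 * 34.7 = 72.676 m/s
Tip speed ratio:
  TSR = v_tip / v_wind = 72.676 / 7.2 = 10.094

10.094


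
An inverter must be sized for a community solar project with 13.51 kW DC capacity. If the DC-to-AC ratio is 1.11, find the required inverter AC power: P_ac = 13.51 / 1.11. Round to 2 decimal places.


The inverter AC capacity is determined by the DC/AC ratio.
Given: P_dc = 13.51 kW, DC/AC ratio = 1.11
P_ac = P_dc / ratio = 13.51 / 1.11
P_ac = 12.17 kW

12.17


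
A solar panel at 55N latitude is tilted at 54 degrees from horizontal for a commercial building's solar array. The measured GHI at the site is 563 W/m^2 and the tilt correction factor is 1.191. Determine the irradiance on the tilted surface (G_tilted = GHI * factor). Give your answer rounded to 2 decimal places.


Identify the given values:
  GHI = 563 W/m^2, tilt correction factor = 1.191
Apply the formula G_tilted = GHI * factor:
  G_tilted = 563 * 1.191
  G_tilted = 670.53 W/m^2

670.53


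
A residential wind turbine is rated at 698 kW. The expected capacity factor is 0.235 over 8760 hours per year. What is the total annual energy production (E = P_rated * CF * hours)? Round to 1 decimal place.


Annual energy = rated_kW * capacity_factor * hours_per_year
Given: P_rated = 698 kW, CF = 0.235, hours = 8760
E = 698 * 0.235 * 8760
E = 1436902.8 kWh

1436902.8


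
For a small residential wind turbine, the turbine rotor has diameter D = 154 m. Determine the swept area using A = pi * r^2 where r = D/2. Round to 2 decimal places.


Compute the rotor radius:
  r = D / 2 = 154 / 2 = 77.0 m
Calculate swept area:
  A = pi * r^2 = pi * 77.0^2
  A = 18626.50 m^2

18626.50


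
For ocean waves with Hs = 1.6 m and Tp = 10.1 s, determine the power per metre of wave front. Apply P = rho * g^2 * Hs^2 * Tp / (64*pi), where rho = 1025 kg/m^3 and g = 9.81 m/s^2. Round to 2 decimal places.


Apply wave power formula:
  g^2 = 9.81^2 = 96.2361
  Hs^2 = 1.6^2 = 2.56
  Numerator = rho * g^2 * Hs^2 * Tp = 1025 * 96.2361 * 2.56 * 10.1 = 2550487.62
  Denominator = 64 * pi = 201.0619
  P = 2550487.62 / 201.0619 = 12685.08 W/m

12685.08


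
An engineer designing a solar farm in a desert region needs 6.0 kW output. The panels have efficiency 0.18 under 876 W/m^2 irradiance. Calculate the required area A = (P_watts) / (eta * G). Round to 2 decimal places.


Convert target power to watts: P = 6.0 * 1000 = 6000.0 W
Compute denominator: eta * G = 0.18 * 876 = 157.68
Required area A = P / (eta * G) = 6000.0 / 157.68
A = 38.05 m^2

38.05


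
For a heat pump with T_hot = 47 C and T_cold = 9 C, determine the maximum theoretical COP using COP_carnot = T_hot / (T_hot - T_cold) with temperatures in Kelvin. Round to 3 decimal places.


Convert to Kelvin:
  T_hot = 47 + 273.15 = 320.15 K
  T_cold = 9 + 273.15 = 282.15 K
Apply Carnot COP formula:
  COP = T_hot_K / (T_hot_K - T_cold_K) = 320.15 / 38.0
  COP = 8.425

8.425


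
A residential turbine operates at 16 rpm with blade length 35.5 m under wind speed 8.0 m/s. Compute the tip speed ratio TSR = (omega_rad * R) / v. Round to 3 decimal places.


Convert rotational speed to rad/s:
  omega = 16 * 2 * pi / 60 = 1.6755 rad/s
Compute tip speed:
  v_tip = omega * R = 1.6755 * 35.5 = 59.481 m/s
Tip speed ratio:
  TSR = v_tip / v_wind = 59.481 / 8.0 = 7.435

7.435


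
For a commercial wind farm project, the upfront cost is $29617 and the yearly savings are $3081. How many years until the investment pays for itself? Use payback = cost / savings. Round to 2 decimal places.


Simple payback period = initial cost / annual savings
Payback = 29617 / 3081
Payback = 9.61 years

9.61


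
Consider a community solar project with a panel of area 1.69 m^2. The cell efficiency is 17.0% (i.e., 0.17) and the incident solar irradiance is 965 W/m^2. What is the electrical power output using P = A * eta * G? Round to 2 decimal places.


Use the solar power formula P = A * eta * G.
Given: A = 1.69 m^2, eta = 0.17, G = 965 W/m^2
P = 1.69 * 0.17 * 965
P = 277.24 W

277.24


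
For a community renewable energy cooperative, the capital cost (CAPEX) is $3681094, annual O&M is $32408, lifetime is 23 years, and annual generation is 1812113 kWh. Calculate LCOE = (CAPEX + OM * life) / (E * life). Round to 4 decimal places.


Total cost = CAPEX + OM * lifetime = 3681094 + 32408 * 23 = 3681094 + 745384 = 4426478
Total generation = annual * lifetime = 1812113 * 23 = 41678599 kWh
LCOE = 4426478 / 41678599
LCOE = 0.1062 $/kWh

0.1062


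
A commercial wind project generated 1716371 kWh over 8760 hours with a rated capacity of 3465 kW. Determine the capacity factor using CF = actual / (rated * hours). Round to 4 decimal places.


Capacity factor = actual output / maximum possible output
Maximum possible = rated * hours = 3465 * 8760 = 30353400 kWh
CF = 1716371 / 30353400
CF = 0.0565

0.0565


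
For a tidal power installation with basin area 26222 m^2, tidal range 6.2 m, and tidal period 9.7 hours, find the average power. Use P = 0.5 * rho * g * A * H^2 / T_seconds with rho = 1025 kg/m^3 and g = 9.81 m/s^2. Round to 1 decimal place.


Convert period to seconds: T = 9.7 * 3600 = 34920.0 s
H^2 = 6.2^2 = 38.44
P = 0.5 * rho * g * A * H^2 / T
P = 0.5 * 1025 * 9.81 * 26222 * 38.44 / 34920.0
P = 145123.5 W

145123.5


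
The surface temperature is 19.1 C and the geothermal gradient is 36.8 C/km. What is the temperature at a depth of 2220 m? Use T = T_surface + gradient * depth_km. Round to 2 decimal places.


Convert depth to km: 2220 / 1000 = 2.22 km
Temperature increase = gradient * depth_km = 36.8 * 2.22 = 81.7 C
Temperature at depth = T_surface + delta_T = 19.1 + 81.7
T = 100.80 C

100.80


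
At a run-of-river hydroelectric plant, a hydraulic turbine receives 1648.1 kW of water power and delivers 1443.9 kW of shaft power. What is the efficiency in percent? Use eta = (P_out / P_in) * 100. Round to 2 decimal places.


Turbine efficiency = (output power / input power) * 100
eta = (1443.9 / 1648.1) * 100
eta = 87.61%

87.61


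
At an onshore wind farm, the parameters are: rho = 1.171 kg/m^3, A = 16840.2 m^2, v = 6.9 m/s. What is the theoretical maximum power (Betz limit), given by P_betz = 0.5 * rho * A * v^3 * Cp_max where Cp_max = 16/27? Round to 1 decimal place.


The Betz coefficient Cp_max = 16/27 = 0.5926
v^3 = 6.9^3 = 328.509
P_betz = 0.5 * rho * A * v^3 * Cp_max
P_betz = 0.5 * 1.171 * 16840.2 * 328.509 * 0.5926
P_betz = 1919453.7 W

1919453.7


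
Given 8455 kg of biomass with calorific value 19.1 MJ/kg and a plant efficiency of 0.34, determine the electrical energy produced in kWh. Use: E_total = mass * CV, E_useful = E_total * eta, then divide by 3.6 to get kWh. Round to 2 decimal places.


Total energy = mass * CV = 8455 * 19.1 = 161490.5 MJ
Useful energy = total * eta = 161490.5 * 0.34 = 54906.77 MJ
Convert to kWh: 54906.77 / 3.6
Useful energy = 15251.88 kWh

15251.88


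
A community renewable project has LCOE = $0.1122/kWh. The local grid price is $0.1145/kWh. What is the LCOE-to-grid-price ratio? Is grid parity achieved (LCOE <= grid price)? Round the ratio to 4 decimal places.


Compare LCOE to grid price:
  LCOE = $0.1122/kWh, Grid price = $0.1145/kWh
  Ratio = LCOE / grid_price = 0.1122 / 0.1145 = 0.9799
  Grid parity achieved (ratio <= 1)? yes

0.9799


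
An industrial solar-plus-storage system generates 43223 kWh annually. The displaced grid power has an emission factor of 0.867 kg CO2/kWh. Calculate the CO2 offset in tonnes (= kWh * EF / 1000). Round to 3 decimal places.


CO2 offset in kg = generation * emission_factor
CO2 offset = 43223 * 0.867 = 37474.34 kg
Convert to tonnes:
  CO2 offset = 37474.34 / 1000 = 37.474 tonnes

37.474


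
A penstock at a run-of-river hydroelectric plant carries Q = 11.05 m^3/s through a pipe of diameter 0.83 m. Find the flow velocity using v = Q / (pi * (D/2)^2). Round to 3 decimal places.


Compute pipe cross-sectional area:
  A = pi * (D/2)^2 = pi * (0.83/2)^2 = 0.5411 m^2
Calculate velocity:
  v = Q / A = 11.05 / 0.5411
  v = 20.423 m/s

20.423


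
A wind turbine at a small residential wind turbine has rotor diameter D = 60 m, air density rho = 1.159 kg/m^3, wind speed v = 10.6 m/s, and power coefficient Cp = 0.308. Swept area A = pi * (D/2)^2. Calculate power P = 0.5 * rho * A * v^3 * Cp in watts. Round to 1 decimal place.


Step 1 -- Compute swept area:
  A = pi * (D/2)^2 = pi * (60/2)^2 = 2827.43 m^2
Step 2 -- Apply wind power equation:
  P = 0.5 * rho * A * v^3 * Cp
  v^3 = 10.6^3 = 1191.016
  P = 0.5 * 1.159 * 2827.43 * 1191.016 * 0.308
  P = 601054.9 W

601054.9


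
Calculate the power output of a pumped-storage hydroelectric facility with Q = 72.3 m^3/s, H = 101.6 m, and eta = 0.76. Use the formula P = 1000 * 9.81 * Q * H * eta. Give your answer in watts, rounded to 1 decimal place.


Apply the hydropower formula P = rho * g * Q * H * eta
rho * g = 1000 * 9.81 = 9810.0
P = 9810.0 * 72.3 * 101.6 * 0.76
P = 54766451.8 W

54766451.8


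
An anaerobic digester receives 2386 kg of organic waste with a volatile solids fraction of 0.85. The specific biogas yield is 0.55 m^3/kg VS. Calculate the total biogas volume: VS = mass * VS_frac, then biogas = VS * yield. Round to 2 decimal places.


Compute volatile solids:
  VS = mass * VS_fraction = 2386 * 0.85 = 2028.1 kg
Calculate biogas volume:
  Biogas = VS * specific_yield = 2028.1 * 0.55
  Biogas = 1115.46 m^3

1115.46


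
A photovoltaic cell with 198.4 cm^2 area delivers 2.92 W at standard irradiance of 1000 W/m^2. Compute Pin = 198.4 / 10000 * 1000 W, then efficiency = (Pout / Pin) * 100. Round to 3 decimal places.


First compute the input power:
  Pin = area_cm2 / 10000 * G = 198.4 / 10000 * 1000 = 19.84 W
Then compute efficiency:
  Efficiency = (Pout / Pin) * 100 = (2.92 / 19.84) * 100
  Efficiency = 14.718%

14.718


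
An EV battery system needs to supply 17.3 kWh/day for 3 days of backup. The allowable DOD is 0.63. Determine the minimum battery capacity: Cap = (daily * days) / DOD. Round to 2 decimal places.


Total energy needed = daily * days = 17.3 * 3 = 51.9 kWh
Account for depth of discharge:
  Cap = total_energy / DOD = 51.9 / 0.63
  Cap = 82.38 kWh

82.38


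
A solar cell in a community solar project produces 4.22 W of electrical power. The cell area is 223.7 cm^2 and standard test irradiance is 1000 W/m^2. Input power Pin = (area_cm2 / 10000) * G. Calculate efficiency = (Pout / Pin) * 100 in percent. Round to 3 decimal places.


First compute the input power:
  Pin = area_cm2 / 10000 * G = 223.7 / 10000 * 1000 = 22.37 W
Then compute efficiency:
  Efficiency = (Pout / Pin) * 100 = (4.22 / 22.37) * 100
  Efficiency = 18.865%

18.865


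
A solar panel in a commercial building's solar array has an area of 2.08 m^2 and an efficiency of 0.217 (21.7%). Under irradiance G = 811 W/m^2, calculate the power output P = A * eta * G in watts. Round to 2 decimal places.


Use the solar power formula P = A * eta * G.
Given: A = 2.08 m^2, eta = 0.217, G = 811 W/m^2
P = 2.08 * 0.217 * 811
P = 366.05 W

366.05


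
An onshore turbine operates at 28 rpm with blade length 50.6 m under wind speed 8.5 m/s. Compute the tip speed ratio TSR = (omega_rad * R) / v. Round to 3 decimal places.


Convert rotational speed to rad/s:
  omega = 28 * 2 * pi / 60 = 2.9322 rad/s
Compute tip speed:
  v_tip = omega * R = 2.9322 * 50.6 = 148.367 m/s
Tip speed ratio:
  TSR = v_tip / v_wind = 148.367 / 8.5 = 17.455

17.455


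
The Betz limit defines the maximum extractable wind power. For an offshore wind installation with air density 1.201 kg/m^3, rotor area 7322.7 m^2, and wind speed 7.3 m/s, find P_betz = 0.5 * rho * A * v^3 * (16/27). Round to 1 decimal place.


The Betz coefficient Cp_max = 16/27 = 0.5926
v^3 = 7.3^3 = 389.017
P_betz = 0.5 * rho * A * v^3 * Cp_max
P_betz = 0.5 * 1.201 * 7322.7 * 389.017 * 0.5926
P_betz = 1013699.1 W

1013699.1


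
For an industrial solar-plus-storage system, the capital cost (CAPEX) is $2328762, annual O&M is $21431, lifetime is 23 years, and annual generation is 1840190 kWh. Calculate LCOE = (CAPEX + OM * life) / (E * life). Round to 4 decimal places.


Total cost = CAPEX + OM * lifetime = 2328762 + 21431 * 23 = 2328762 + 492913 = 2821675
Total generation = annual * lifetime = 1840190 * 23 = 42324370 kWh
LCOE = 2821675 / 42324370
LCOE = 0.0667 $/kWh

0.0667


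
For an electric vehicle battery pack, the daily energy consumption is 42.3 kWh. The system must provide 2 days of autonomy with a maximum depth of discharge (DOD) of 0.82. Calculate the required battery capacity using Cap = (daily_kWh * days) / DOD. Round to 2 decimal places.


Total energy needed = daily * days = 42.3 * 2 = 84.6 kWh
Account for depth of discharge:
  Cap = total_energy / DOD = 84.6 / 0.82
  Cap = 103.17 kWh

103.17


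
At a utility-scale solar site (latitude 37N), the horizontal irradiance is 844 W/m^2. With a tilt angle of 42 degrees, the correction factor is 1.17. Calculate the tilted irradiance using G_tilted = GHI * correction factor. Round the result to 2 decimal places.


Identify the given values:
  GHI = 844 W/m^2, tilt correction factor = 1.17
Apply the formula G_tilted = GHI * factor:
  G_tilted = 844 * 1.17
  G_tilted = 987.48 W/m^2

987.48


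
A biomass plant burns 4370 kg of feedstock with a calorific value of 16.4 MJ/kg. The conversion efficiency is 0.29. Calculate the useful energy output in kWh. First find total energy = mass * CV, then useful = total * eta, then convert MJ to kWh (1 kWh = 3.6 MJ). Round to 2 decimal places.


Total energy = mass * CV = 4370 * 16.4 = 71668.0 MJ
Useful energy = total * eta = 71668.0 * 0.29 = 20783.72 MJ
Convert to kWh: 20783.72 / 3.6
Useful energy = 5773.26 kWh

5773.26


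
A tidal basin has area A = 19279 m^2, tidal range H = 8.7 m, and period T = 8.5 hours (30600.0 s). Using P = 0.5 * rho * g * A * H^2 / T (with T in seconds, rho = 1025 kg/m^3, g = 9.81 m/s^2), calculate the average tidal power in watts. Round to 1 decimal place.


Convert period to seconds: T = 8.5 * 3600 = 30600.0 s
H^2 = 8.7^2 = 75.69
P = 0.5 * rho * g * A * H^2 / T
P = 0.5 * 1025 * 9.81 * 19279 * 75.69 / 30600.0
P = 239753.2 W

239753.2


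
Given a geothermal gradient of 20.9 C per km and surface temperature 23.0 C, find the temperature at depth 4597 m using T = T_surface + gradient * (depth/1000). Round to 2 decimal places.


Convert depth to km: 4597 / 1000 = 4.597 km
Temperature increase = gradient * depth_km = 20.9 * 4.597 = 96.08 C
Temperature at depth = T_surface + delta_T = 23.0 + 96.08
T = 119.08 C

119.08


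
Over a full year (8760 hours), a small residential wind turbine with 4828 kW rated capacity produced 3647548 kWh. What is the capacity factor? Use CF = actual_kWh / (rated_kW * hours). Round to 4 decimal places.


Capacity factor = actual output / maximum possible output
Maximum possible = rated * hours = 4828 * 8760 = 42293280 kWh
CF = 3647548 / 42293280
CF = 0.0862

0.0862


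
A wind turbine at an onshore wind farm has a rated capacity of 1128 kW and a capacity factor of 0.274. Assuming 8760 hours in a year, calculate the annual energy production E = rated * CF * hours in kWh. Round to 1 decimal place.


Annual energy = rated_kW * capacity_factor * hours_per_year
Given: P_rated = 1128 kW, CF = 0.274, hours = 8760
E = 1128 * 0.274 * 8760
E = 2707470.7 kWh

2707470.7


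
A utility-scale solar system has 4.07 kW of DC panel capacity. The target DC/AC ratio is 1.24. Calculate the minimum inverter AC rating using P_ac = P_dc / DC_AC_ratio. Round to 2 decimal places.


The inverter AC capacity is determined by the DC/AC ratio.
Given: P_dc = 4.07 kW, DC/AC ratio = 1.24
P_ac = P_dc / ratio = 4.07 / 1.24
P_ac = 3.28 kW

3.28


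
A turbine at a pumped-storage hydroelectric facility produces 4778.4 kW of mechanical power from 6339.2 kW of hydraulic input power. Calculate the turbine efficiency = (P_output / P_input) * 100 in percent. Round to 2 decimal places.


Turbine efficiency = (output power / input power) * 100
eta = (4778.4 / 6339.2) * 100
eta = 75.38%

75.38


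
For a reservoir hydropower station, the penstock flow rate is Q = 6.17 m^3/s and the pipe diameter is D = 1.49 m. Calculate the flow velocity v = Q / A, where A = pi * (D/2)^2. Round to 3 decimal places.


Compute pipe cross-sectional area:
  A = pi * (D/2)^2 = pi * (1.49/2)^2 = 1.7437 m^2
Calculate velocity:
  v = Q / A = 6.17 / 1.7437
  v = 3.539 m/s

3.539


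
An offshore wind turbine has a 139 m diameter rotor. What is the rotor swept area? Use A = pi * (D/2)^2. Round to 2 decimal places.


Compute the rotor radius:
  r = D / 2 = 139 / 2 = 69.5 m
Calculate swept area:
  A = pi * r^2 = pi * 69.5^2
  A = 15174.68 m^2

15174.68


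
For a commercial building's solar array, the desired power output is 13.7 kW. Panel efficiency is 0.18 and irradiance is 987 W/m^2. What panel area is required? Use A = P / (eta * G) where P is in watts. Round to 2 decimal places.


Convert target power to watts: P = 13.7 * 1000 = 13700.0 W
Compute denominator: eta * G = 0.18 * 987 = 177.66
Required area A = P / (eta * G) = 13700.0 / 177.66
A = 77.11 m^2

77.11


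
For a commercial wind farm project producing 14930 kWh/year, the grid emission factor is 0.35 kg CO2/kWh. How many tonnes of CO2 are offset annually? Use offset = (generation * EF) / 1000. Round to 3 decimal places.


CO2 offset in kg = generation * emission_factor
CO2 offset = 14930 * 0.35 = 5225.5 kg
Convert to tonnes:
  CO2 offset = 5225.5 / 1000 = 5.226 tonnes

5.226


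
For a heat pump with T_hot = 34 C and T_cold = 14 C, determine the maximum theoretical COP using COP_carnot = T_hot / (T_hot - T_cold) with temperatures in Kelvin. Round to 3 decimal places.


Convert to Kelvin:
  T_hot = 34 + 273.15 = 307.15 K
  T_cold = 14 + 273.15 = 287.15 K
Apply Carnot COP formula:
  COP = T_hot_K / (T_hot_K - T_cold_K) = 307.15 / 20.0
  COP = 15.358

15.358


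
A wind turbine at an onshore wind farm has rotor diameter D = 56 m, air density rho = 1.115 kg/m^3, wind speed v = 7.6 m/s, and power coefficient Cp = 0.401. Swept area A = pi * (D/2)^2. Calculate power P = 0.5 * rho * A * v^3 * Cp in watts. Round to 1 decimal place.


Step 1 -- Compute swept area:
  A = pi * (D/2)^2 = pi * (56/2)^2 = 2463.01 m^2
Step 2 -- Apply wind power equation:
  P = 0.5 * rho * A * v^3 * Cp
  v^3 = 7.6^3 = 438.976
  P = 0.5 * 1.115 * 2463.01 * 438.976 * 0.401
  P = 241710.7 W

241710.7


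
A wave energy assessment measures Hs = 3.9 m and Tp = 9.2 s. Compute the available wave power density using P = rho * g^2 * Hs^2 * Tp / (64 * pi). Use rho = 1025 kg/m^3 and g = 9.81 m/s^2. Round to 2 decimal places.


Apply wave power formula:
  g^2 = 9.81^2 = 96.2361
  Hs^2 = 3.9^2 = 15.21
  Numerator = rho * g^2 * Hs^2 * Tp = 1025 * 96.2361 * 15.21 * 9.2 = 13803172.69
  Denominator = 64 * pi = 201.0619
  P = 13803172.69 / 201.0619 = 68651.35 W/m

68651.35
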